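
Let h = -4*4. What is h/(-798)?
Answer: 8/399 ≈ 0.020050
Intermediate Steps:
h = -16
h/(-798) = -16/(-798) = -16*(-1/798) = 8/399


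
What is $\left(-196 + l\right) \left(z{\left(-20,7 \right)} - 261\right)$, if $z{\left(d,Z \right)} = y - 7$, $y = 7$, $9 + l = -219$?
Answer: $110664$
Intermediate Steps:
$l = -228$ ($l = -9 - 219 = -228$)
$z{\left(d,Z \right)} = 0$ ($z{\left(d,Z \right)} = 7 - 7 = 0$)
$\left(-196 + l\right) \left(z{\left(-20,7 \right)} - 261\right) = \left(-196 - 228\right) \left(0 - 261\right) = \left(-424\right) \left(-261\right) = 110664$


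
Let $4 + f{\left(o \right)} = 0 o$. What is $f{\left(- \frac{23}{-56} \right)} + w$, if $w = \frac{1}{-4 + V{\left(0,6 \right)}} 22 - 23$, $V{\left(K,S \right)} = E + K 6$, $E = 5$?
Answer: $-5$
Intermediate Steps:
$f{\left(o \right)} = -4$ ($f{\left(o \right)} = -4 + 0 o = -4 + 0 = -4$)
$V{\left(K,S \right)} = 5 + 6 K$ ($V{\left(K,S \right)} = 5 + K 6 = 5 + 6 K$)
$w = -1$ ($w = \frac{1}{-4 + \left(5 + 6 \cdot 0\right)} 22 - 23 = \frac{1}{-4 + \left(5 + 0\right)} 22 - 23 = \frac{1}{-4 + 5} \cdot 22 - 23 = 1^{-1} \cdot 22 - 23 = 1 \cdot 22 - 23 = 22 - 23 = -1$)
$f{\left(- \frac{23}{-56} \right)} + w = -4 - 1 = -5$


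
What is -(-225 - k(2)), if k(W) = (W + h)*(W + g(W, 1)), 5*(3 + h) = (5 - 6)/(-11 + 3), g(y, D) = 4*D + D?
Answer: 8727/40 ≈ 218.18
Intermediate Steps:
g(y, D) = 5*D
h = -119/40 (h = -3 + ((5 - 6)/(-11 + 3))/5 = -3 + (-1/(-8))/5 = -3 + (-1*(-⅛))/5 = -3 + (⅕)*(⅛) = -3 + 1/40 = -119/40 ≈ -2.9750)
k(W) = (5 + W)*(-119/40 + W) (k(W) = (W - 119/40)*(W + 5*1) = (-119/40 + W)*(W + 5) = (-119/40 + W)*(5 + W) = (5 + W)*(-119/40 + W))
-(-225 - k(2)) = -(-225 - (-119/8 + 2² + (81/40)*2)) = -(-225 - (-119/8 + 4 + 81/20)) = -(-225 - 1*(-273/40)) = -(-225 + 273/40) = -1*(-8727/40) = 8727/40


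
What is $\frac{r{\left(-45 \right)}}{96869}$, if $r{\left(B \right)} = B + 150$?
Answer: $\frac{105}{96869} \approx 0.0010839$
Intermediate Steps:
$r{\left(B \right)} = 150 + B$
$\frac{r{\left(-45 \right)}}{96869} = \frac{150 - 45}{96869} = 105 \cdot \frac{1}{96869} = \frac{105}{96869}$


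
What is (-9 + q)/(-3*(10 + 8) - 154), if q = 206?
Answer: -197/208 ≈ -0.94711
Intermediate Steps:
(-9 + q)/(-3*(10 + 8) - 154) = (-9 + 206)/(-3*(10 + 8) - 154) = 197/(-3*18 - 154) = 197/(-54 - 154) = 197/(-208) = 197*(-1/208) = -197/208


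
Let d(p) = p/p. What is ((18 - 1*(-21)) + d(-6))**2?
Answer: 1600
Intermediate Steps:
d(p) = 1
((18 - 1*(-21)) + d(-6))**2 = ((18 - 1*(-21)) + 1)**2 = ((18 + 21) + 1)**2 = (39 + 1)**2 = 40**2 = 1600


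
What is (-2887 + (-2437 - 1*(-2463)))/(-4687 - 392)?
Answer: 2861/5079 ≈ 0.56330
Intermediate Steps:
(-2887 + (-2437 - 1*(-2463)))/(-4687 - 392) = (-2887 + (-2437 + 2463))/(-5079) = (-2887 + 26)*(-1/5079) = -2861*(-1/5079) = 2861/5079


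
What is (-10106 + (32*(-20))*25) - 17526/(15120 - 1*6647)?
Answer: -221213664/8473 ≈ -26108.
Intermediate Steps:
(-10106 + (32*(-20))*25) - 17526/(15120 - 1*6647) = (-10106 - 640*25) - 17526/(15120 - 6647) = (-10106 - 16000) - 17526/8473 = -26106 - 17526*1/8473 = -26106 - 17526/8473 = -221213664/8473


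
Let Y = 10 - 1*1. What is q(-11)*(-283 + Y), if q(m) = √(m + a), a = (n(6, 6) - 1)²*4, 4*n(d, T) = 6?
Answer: -274*I*√10 ≈ -866.46*I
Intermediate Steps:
Y = 9 (Y = 10 - 1 = 9)
n(d, T) = 3/2 (n(d, T) = (¼)*6 = 3/2)
a = 1 (a = (3/2 - 1)²*4 = (½)²*4 = (¼)*4 = 1)
q(m) = √(1 + m) (q(m) = √(m + 1) = √(1 + m))
q(-11)*(-283 + Y) = √(1 - 11)*(-283 + 9) = √(-10)*(-274) = (I*√10)*(-274) = -274*I*√10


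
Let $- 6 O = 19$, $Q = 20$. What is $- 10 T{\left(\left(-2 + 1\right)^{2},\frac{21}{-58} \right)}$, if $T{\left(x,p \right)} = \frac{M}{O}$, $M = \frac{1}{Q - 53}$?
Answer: $- \frac{20}{209} \approx -0.095694$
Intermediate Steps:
$O = - \frac{19}{6}$ ($O = \left(- \frac{1}{6}\right) 19 = - \frac{19}{6} \approx -3.1667$)
$M = - \frac{1}{33}$ ($M = \frac{1}{20 - 53} = \frac{1}{-33} = - \frac{1}{33} \approx -0.030303$)
$T{\left(x,p \right)} = \frac{2}{209}$ ($T{\left(x,p \right)} = - \frac{1}{33 \left(- \frac{19}{6}\right)} = \left(- \frac{1}{33}\right) \left(- \frac{6}{19}\right) = \frac{2}{209}$)
$- 10 T{\left(\left(-2 + 1\right)^{2},\frac{21}{-58} \right)} = \left(-10\right) \frac{2}{209} = - \frac{20}{209}$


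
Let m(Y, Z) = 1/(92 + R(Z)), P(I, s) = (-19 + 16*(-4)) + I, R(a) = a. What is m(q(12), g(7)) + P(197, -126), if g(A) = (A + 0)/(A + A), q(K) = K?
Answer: 21092/185 ≈ 114.01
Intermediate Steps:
P(I, s) = -83 + I (P(I, s) = (-19 - 64) + I = -83 + I)
g(A) = 1/2 (g(A) = A/((2*A)) = A*(1/(2*A)) = 1/2)
m(Y, Z) = 1/(92 + Z)
m(q(12), g(7)) + P(197, -126) = 1/(92 + 1/2) + (-83 + 197) = 1/(185/2) + 114 = 2/185 + 114 = 21092/185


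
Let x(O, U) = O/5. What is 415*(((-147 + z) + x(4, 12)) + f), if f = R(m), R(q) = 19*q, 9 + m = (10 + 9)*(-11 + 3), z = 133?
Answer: -1274963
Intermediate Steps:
x(O, U) = O/5 (x(O, U) = O*(1/5) = O/5)
m = -161 (m = -9 + (10 + 9)*(-11 + 3) = -9 + 19*(-8) = -9 - 152 = -161)
f = -3059 (f = 19*(-161) = -3059)
415*(((-147 + z) + x(4, 12)) + f) = 415*(((-147 + 133) + (1/5)*4) - 3059) = 415*((-14 + 4/5) - 3059) = 415*(-66/5 - 3059) = 415*(-15361/5) = -1274963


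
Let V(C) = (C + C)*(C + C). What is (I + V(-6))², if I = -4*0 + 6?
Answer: 22500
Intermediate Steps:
V(C) = 4*C² (V(C) = (2*C)*(2*C) = 4*C²)
I = 6 (I = 0 + 6 = 6)
(I + V(-6))² = (6 + 4*(-6)²)² = (6 + 4*36)² = (6 + 144)² = 150² = 22500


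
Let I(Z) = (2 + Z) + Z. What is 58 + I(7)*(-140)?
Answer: -2182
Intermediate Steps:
I(Z) = 2 + 2*Z
58 + I(7)*(-140) = 58 + (2 + 2*7)*(-140) = 58 + (2 + 14)*(-140) = 58 + 16*(-140) = 58 - 2240 = -2182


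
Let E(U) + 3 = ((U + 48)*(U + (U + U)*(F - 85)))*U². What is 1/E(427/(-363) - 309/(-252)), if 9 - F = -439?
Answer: 131756972359936/175984394569591 ≈ 0.74869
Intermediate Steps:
F = 448 (F = 9 - 1*(-439) = 9 + 439 = 448)
E(U) = -3 + 727*U³*(48 + U) (E(U) = -3 + ((U + 48)*(U + (U + U)*(448 - 85)))*U² = -3 + ((48 + U)*(U + (2*U)*363))*U² = -3 + ((48 + U)*(U + 726*U))*U² = -3 + ((48 + U)*(727*U))*U² = -3 + (727*U*(48 + U))*U² = -3 + 727*U³*(48 + U))
1/E(427/(-363) - 309/(-252)) = 1/(-3 + 727*(427/(-363) - 309/(-252))⁴ + 34896*(427/(-363) - 309/(-252))³) = 1/(-3 + 727*(427*(-1/363) - 309*(-1/252))⁴ + 34896*(427*(-1/363) - 309*(-1/252))³) = 1/(-3 + 727*(-427/363 + 103/84)⁴ + 34896*(-427/363 + 103/84)³) = 1/(-3 + 727*(169/3388)⁴ + 34896*(169/3388)³) = 1/(-3 + 727*(815730721/131756972359936) + 34896*(4826809/38889307072)) = 1/(-3 + 593036234167/131756972359936 + 10527270429/2430581692) = 1/(175984394569591/131756972359936) = 131756972359936/175984394569591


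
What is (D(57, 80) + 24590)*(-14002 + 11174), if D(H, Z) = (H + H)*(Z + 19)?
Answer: -101457328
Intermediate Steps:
D(H, Z) = 2*H*(19 + Z) (D(H, Z) = (2*H)*(19 + Z) = 2*H*(19 + Z))
(D(57, 80) + 24590)*(-14002 + 11174) = (2*57*(19 + 80) + 24590)*(-14002 + 11174) = (2*57*99 + 24590)*(-2828) = (11286 + 24590)*(-2828) = 35876*(-2828) = -101457328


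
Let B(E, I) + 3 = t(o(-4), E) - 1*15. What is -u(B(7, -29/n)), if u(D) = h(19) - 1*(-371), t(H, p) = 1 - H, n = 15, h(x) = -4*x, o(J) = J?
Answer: -295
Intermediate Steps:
B(E, I) = -13 (B(E, I) = -3 + ((1 - 1*(-4)) - 1*15) = -3 + ((1 + 4) - 15) = -3 + (5 - 15) = -3 - 10 = -13)
u(D) = 295 (u(D) = -4*19 - 1*(-371) = -76 + 371 = 295)
-u(B(7, -29/n)) = -1*295 = -295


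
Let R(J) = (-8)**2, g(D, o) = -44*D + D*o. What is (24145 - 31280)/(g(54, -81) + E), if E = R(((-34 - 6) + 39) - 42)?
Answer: 7135/6686 ≈ 1.0672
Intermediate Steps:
R(J) = 64
E = 64
(24145 - 31280)/(g(54, -81) + E) = (24145 - 31280)/(54*(-44 - 81) + 64) = -7135/(54*(-125) + 64) = -7135/(-6750 + 64) = -7135/(-6686) = -7135*(-1/6686) = 7135/6686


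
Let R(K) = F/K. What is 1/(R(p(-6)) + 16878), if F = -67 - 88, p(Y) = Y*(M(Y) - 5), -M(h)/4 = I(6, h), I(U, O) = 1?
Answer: 54/911257 ≈ 5.9259e-5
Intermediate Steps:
M(h) = -4 (M(h) = -4*1 = -4)
p(Y) = -9*Y (p(Y) = Y*(-4 - 5) = Y*(-9) = -9*Y)
F = -155
R(K) = -155/K
1/(R(p(-6)) + 16878) = 1/(-155/((-9*(-6))) + 16878) = 1/(-155/54 + 16878) = 1/(911257/54) = 54/911257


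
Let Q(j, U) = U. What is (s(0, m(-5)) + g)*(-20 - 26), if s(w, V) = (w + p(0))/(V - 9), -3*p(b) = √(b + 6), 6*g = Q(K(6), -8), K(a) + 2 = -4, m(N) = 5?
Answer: 184/3 - 23*√6/6 ≈ 51.944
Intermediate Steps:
K(a) = -6 (K(a) = -2 - 4 = -6)
g = -4/3 (g = (⅙)*(-8) = -4/3 ≈ -1.3333)
p(b) = -√(6 + b)/3 (p(b) = -√(b + 6)/3 = -√(6 + b)/3)
s(w, V) = (w - √6/3)/(-9 + V) (s(w, V) = (w - √(6 + 0)/3)/(V - 9) = (w - √6/3)/(-9 + V))
(s(0, m(-5)) + g)*(-20 - 26) = ((0 - √6/3)/(-9 + 5) - 4/3)*(-20 - 26) = ((-√6/3)/(-4) - 4/3)*(-46) = (-(-1)*√6/12 - 4/3)*(-46) = (√6/12 - 4/3)*(-46) = (-4/3 + √6/12)*(-46) = 184/3 - 23*√6/6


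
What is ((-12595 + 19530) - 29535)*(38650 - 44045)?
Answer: 121927000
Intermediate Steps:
((-12595 + 19530) - 29535)*(38650 - 44045) = (6935 - 29535)*(-5395) = -22600*(-5395) = 121927000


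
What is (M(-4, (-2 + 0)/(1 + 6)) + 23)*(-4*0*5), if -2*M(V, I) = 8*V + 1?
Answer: 0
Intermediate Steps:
M(V, I) = -1/2 - 4*V (M(V, I) = -(8*V + 1)/2 = -(1 + 8*V)/2 = -1/2 - 4*V)
(M(-4, (-2 + 0)/(1 + 6)) + 23)*(-4*0*5) = ((-1/2 - 4*(-4)) + 23)*(-4*0*5) = ((-1/2 + 16) + 23)*(0*5) = (31/2 + 23)*0 = (77/2)*0 = 0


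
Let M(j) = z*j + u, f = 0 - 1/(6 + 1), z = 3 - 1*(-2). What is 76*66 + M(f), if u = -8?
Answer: 35051/7 ≈ 5007.3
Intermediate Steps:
z = 5 (z = 3 + 2 = 5)
f = -1/7 (f = 0 - 1/7 = -1/7 ≈ -0.14286)
M(j) = -8 + 5*j (M(j) = 5*j - 8 = -8 + 5*j)
76*66 + M(f) = 76*66 + (-8 + 5*(-1/7)) = 5016 + (-8 - 5/7) = 5016 - 61/7 = 35051/7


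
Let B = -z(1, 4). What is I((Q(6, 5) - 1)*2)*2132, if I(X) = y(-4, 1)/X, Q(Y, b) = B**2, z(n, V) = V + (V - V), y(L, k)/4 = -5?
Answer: -4264/3 ≈ -1421.3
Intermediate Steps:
y(L, k) = -20 (y(L, k) = 4*(-5) = -20)
z(n, V) = V (z(n, V) = V + 0 = V)
B = -4 (B = -1*4 = -4)
Q(Y, b) = 16 (Q(Y, b) = (-4)**2 = 16)
I(X) = -20/X
I((Q(6, 5) - 1)*2)*2132 = -20*1/(2*(16 - 1))*2132 = -20/(15*2)*2132 = -20/30*2132 = -20*1/30*2132 = -2/3*2132 = -4264/3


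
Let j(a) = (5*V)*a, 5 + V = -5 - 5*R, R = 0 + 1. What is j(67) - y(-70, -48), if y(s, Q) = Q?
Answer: -4977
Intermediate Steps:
R = 1
V = -15 (V = -5 + (-5 - 5*1) = -5 + (-5 - 5) = -5 - 10 = -15)
j(a) = -75*a (j(a) = (5*(-15))*a = -75*a)
j(67) - y(-70, -48) = -75*67 - 1*(-48) = -5025 + 48 = -4977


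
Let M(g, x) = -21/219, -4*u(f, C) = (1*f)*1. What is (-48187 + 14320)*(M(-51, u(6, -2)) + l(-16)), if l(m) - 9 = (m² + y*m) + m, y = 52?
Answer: 1441582722/73 ≈ 1.9748e+7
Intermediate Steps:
l(m) = 9 + m² + 53*m (l(m) = 9 + ((m² + 52*m) + m) = 9 + (m² + 53*m) = 9 + m² + 53*m)
u(f, C) = -f/4 (u(f, C) = -1*f/4 = -f/4)
M(g, x) = -7/73 (M(g, x) = -21/219 = -1*7/73 = -7/73)
(-48187 + 14320)*(M(-51, u(6, -2)) + l(-16)) = (-48187 + 14320)*(-7/73 + (9 + (-16)² + 53*(-16))) = -33867*(-7/73 + (9 + 256 - 848)) = -33867*(-7/73 - 583) = -33867*(-42566/73) = 1441582722/73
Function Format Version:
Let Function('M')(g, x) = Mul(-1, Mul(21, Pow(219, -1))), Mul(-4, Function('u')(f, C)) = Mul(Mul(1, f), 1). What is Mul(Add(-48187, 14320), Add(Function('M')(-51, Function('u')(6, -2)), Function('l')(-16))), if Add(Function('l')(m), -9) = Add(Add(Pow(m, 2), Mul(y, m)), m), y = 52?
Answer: Rational(1441582722, 73) ≈ 1.9748e+7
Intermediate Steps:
Function('l')(m) = Add(9, Pow(m, 2), Mul(53, m)) (Function('l')(m) = Add(9, Add(Add(Pow(m, 2), Mul(52, m)), m)) = Add(9, Add(Pow(m, 2), Mul(53, m))) = Add(9, Pow(m, 2), Mul(53, m)))
Function('u')(f, C) = Mul(Rational(-1, 4), f) (Function('u')(f, C) = Mul(Rational(-1, 4), Mul(Mul(1, f), 1)) = Mul(Rational(-1, 4), Mul(f, 1)) = Mul(Rational(-1, 4), f))
Function('M')(g, x) = Rational(-7, 73) (Function('M')(g, x) = Mul(-1, Mul(21, Rational(1, 219))) = Mul(-1, Rational(7, 73)) = Rational(-7, 73))
Mul(Add(-48187, 14320), Add(Function('M')(-51, Function('u')(6, -2)), Function('l')(-16))) = Mul(Add(-48187, 14320), Add(Rational(-7, 73), Add(9, Pow(-16, 2), Mul(53, -16)))) = Mul(-33867, Add(Rational(-7, 73), Add(9, 256, -848))) = Mul(-33867, Add(Rational(-7, 73), -583)) = Mul(-33867, Rational(-42566, 73)) = Rational(1441582722, 73)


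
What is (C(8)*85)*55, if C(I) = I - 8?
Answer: 0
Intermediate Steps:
C(I) = -8 + I
(C(8)*85)*55 = ((-8 + 8)*85)*55 = (0*85)*55 = 0*55 = 0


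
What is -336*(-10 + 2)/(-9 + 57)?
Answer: 56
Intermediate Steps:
-336*(-10 + 2)/(-9 + 57) = -(-2688)/48 = -336*(-1/6) = 56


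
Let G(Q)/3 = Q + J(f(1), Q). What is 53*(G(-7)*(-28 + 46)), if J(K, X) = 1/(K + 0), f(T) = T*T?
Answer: -17172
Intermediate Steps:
f(T) = T**2
J(K, X) = 1/K
G(Q) = 3 + 3*Q (G(Q) = 3*(Q + 1/(1**2)) = 3*(Q + 1/1) = 3*(Q + 1) = 3*(1 + Q) = 3 + 3*Q)
53*(G(-7)*(-28 + 46)) = 53*((3 + 3*(-7))*(-28 + 46)) = 53*((3 - 21)*18) = 53*(-18*18) = 53*(-324) = -17172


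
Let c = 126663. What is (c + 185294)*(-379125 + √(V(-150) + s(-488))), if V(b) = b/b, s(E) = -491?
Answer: -118270697625 + 2183699*I*√10 ≈ -1.1827e+11 + 6.9055e+6*I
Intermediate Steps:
V(b) = 1
(c + 185294)*(-379125 + √(V(-150) + s(-488))) = (126663 + 185294)*(-379125 + √(1 - 491)) = 311957*(-379125 + √(-490)) = 311957*(-379125 + 7*I*√10) = -118270697625 + 2183699*I*√10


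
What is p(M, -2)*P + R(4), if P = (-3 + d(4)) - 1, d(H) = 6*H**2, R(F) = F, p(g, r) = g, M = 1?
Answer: 96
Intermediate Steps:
P = 92 (P = (-3 + 6*4**2) - 1 = (-3 + 6*16) - 1 = (-3 + 96) - 1 = 93 - 1 = 92)
p(M, -2)*P + R(4) = 1*92 + 4 = 92 + 4 = 96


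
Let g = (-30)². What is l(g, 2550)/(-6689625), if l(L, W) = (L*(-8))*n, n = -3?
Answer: -288/89195 ≈ -0.0032289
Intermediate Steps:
g = 900
l(L, W) = 24*L (l(L, W) = (L*(-8))*(-3) = -8*L*(-3) = 24*L)
l(g, 2550)/(-6689625) = (24*900)/(-6689625) = 21600*(-1/6689625) = -288/89195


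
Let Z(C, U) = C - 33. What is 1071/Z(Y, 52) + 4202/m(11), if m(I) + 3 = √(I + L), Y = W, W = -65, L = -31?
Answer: -180921/406 - 8404*I*√5/29 ≈ -445.62 - 648.0*I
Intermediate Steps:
Y = -65
Z(C, U) = -33 + C
m(I) = -3 + √(-31 + I) (m(I) = -3 + √(I - 31) = -3 + √(-31 + I))
1071/Z(Y, 52) + 4202/m(11) = 1071/(-33 - 65) + 4202/(-3 + √(-31 + 11)) = 1071/(-98) + 4202/(-3 + √(-20)) = 1071*(-1/98) + 4202/(-3 + 2*I*√5) = -153/14 + 4202/(-3 + 2*I*√5)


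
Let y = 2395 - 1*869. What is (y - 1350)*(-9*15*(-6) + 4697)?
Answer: 969232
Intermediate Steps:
y = 1526 (y = 2395 - 869 = 1526)
(y - 1350)*(-9*15*(-6) + 4697) = (1526 - 1350)*(-9*15*(-6) + 4697) = 176*(-135*(-6) + 4697) = 176*(810 + 4697) = 176*5507 = 969232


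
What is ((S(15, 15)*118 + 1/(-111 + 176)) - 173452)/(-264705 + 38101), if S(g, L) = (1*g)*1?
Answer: 11159329/14729260 ≈ 0.75763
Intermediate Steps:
S(g, L) = g (S(g, L) = g*1 = g)
((S(15, 15)*118 + 1/(-111 + 176)) - 173452)/(-264705 + 38101) = ((15*118 + 1/(-111 + 176)) - 173452)/(-264705 + 38101) = ((1770 + 1/65) - 173452)/(-226604) = ((1770 + 1/65) - 173452)*(-1/226604) = (115051/65 - 173452)*(-1/226604) = -11159329/65*(-1/226604) = 11159329/14729260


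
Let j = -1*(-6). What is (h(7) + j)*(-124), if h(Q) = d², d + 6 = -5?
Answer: -15748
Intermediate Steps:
d = -11 (d = -6 - 5 = -11)
h(Q) = 121 (h(Q) = (-11)² = 121)
j = 6
(h(7) + j)*(-124) = (121 + 6)*(-124) = 127*(-124) = -15748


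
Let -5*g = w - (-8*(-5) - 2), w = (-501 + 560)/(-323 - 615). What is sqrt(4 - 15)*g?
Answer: 35703*I*sqrt(11)/4690 ≈ 25.248*I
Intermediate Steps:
w = -59/938 (w = 59/(-938) = 59*(-1/938) = -59/938 ≈ -0.062900)
g = 35703/4690 (g = -(-59/938 - (-8*(-5) - 2))/5 = -(-59/938 - (40 - 2))/5 = -(-59/938 - 1*38)/5 = -(-59/938 - 38)/5 = -1/5*(-35703/938) = 35703/4690 ≈ 7.6126)
sqrt(4 - 15)*g = sqrt(4 - 15)*(35703/4690) = sqrt(-11)*(35703/4690) = (I*sqrt(11))*(35703/4690) = 35703*I*sqrt(11)/4690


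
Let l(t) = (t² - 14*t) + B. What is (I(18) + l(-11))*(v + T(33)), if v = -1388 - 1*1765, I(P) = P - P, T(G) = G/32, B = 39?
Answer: -15835491/16 ≈ -9.8972e+5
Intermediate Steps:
T(G) = G/32 (T(G) = G*(1/32) = G/32)
l(t) = 39 + t² - 14*t (l(t) = (t² - 14*t) + 39 = 39 + t² - 14*t)
I(P) = 0
v = -3153 (v = -1388 - 1765 = -3153)
(I(18) + l(-11))*(v + T(33)) = (0 + (39 + (-11)² - 14*(-11)))*(-3153 + (1/32)*33) = (0 + (39 + 121 + 154))*(-3153 + 33/32) = (0 + 314)*(-100863/32) = 314*(-100863/32) = -15835491/16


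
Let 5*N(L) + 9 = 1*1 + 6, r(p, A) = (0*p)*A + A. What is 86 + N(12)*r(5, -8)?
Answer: 446/5 ≈ 89.200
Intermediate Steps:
r(p, A) = A (r(p, A) = 0*A + A = 0 + A = A)
N(L) = -2/5 (N(L) = -9/5 + (1*1 + 6)/5 = -9/5 + (1 + 6)/5 = -9/5 + (1/5)*7 = -9/5 + 7/5 = -2/5)
86 + N(12)*r(5, -8) = 86 - 2/5*(-8) = 86 + 16/5 = 446/5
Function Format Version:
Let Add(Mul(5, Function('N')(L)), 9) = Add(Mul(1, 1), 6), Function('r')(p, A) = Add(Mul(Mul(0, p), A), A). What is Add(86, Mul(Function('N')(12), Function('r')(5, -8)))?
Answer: Rational(446, 5) ≈ 89.200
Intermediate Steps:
Function('r')(p, A) = A (Function('r')(p, A) = Add(Mul(0, A), A) = Add(0, A) = A)
Function('N')(L) = Rational(-2, 5) (Function('N')(L) = Add(Rational(-9, 5), Mul(Rational(1, 5), Add(Mul(1, 1), 6))) = Add(Rational(-9, 5), Mul(Rational(1, 5), Add(1, 6))) = Add(Rational(-9, 5), Mul(Rational(1, 5), 7)) = Add(Rational(-9, 5), Rational(7, 5)) = Rational(-2, 5))
Add(86, Mul(Function('N')(12), Function('r')(5, -8))) = Add(86, Mul(Rational(-2, 5), -8)) = Add(86, Rational(16, 5)) = Rational(446, 5)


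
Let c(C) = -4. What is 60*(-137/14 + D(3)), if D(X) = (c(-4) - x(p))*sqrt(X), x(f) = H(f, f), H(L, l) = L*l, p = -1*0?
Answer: -4110/7 - 240*sqrt(3) ≈ -1002.8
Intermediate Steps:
p = 0
x(f) = f**2 (x(f) = f*f = f**2)
D(X) = -4*sqrt(X) (D(X) = (-4 - 1*0**2)*sqrt(X) = (-4 - 1*0)*sqrt(X) = (-4 + 0)*sqrt(X) = -4*sqrt(X))
60*(-137/14 + D(3)) = 60*(-137/14 - 4*sqrt(3)) = -4110/7 - 240*sqrt(3)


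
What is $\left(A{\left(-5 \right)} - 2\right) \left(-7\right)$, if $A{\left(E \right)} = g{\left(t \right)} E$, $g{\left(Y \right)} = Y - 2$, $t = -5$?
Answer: $-231$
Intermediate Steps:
$g{\left(Y \right)} = -2 + Y$
$A{\left(E \right)} = - 7 E$ ($A{\left(E \right)} = \left(-2 - 5\right) E = - 7 E$)
$\left(A{\left(-5 \right)} - 2\right) \left(-7\right) = \left(\left(-7\right) \left(-5\right) - 2\right) \left(-7\right) = \left(35 - 2\right) \left(-7\right) = 33 \left(-7\right) = -231$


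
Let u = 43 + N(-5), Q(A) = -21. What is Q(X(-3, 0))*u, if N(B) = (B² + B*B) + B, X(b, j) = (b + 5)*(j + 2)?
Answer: -1848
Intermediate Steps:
X(b, j) = (2 + j)*(5 + b) (X(b, j) = (5 + b)*(2 + j) = (2 + j)*(5 + b))
N(B) = B + 2*B² (N(B) = (B² + B²) + B = 2*B² + B = B + 2*B²)
u = 88 (u = 43 - 5*(1 + 2*(-5)) = 43 - 5*(1 - 10) = 43 - 5*(-9) = 43 + 45 = 88)
Q(X(-3, 0))*u = -21*88 = -1848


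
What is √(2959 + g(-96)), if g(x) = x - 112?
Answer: √2751 ≈ 52.450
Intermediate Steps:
g(x) = -112 + x
√(2959 + g(-96)) = √(2959 + (-112 - 96)) = √(2959 - 208) = √2751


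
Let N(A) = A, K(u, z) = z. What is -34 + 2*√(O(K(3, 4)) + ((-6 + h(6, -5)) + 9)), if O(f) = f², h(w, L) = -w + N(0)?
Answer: -34 + 2*√13 ≈ -26.789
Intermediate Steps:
h(w, L) = -w (h(w, L) = -w + 0 = -w)
-34 + 2*√(O(K(3, 4)) + ((-6 + h(6, -5)) + 9)) = -34 + 2*√(4² + ((-6 - 1*6) + 9)) = -34 + 2*√(16 + ((-6 - 6) + 9)) = -34 + 2*√(16 + (-12 + 9)) = -34 + 2*√(16 - 3) = -34 + 2*√13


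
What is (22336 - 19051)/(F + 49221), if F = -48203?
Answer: 3285/1018 ≈ 3.2269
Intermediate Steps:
(22336 - 19051)/(F + 49221) = (22336 - 19051)/(-48203 + 49221) = 3285/1018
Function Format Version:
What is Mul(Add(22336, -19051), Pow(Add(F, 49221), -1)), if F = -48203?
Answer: Rational(3285, 1018) ≈ 3.2269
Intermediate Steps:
Mul(Add(22336, -19051), Pow(Add(F, 49221), -1)) = Mul(Add(22336, -19051), Pow(Add(-48203, 49221), -1)) = Mul(3285, Pow(1018, -1)) = Mul(3285, Rational(1, 1018)) = Rational(3285, 1018)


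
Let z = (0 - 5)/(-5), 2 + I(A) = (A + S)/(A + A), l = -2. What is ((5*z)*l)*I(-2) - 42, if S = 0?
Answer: -27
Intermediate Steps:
I(A) = -3/2 (I(A) = -2 + (A + 0)/(A + A) = -2 + A/((2*A)) = -2 + A*(1/(2*A)) = -2 + ½ = -3/2)
z = 1 (z = -5*(-⅕) = 1)
((5*z)*l)*I(-2) - 42 = ((5*1)*(-2))*(-3/2) - 42 = (5*(-2))*(-3/2) - 42 = -10*(-3/2) - 42 = 15 - 42 = -27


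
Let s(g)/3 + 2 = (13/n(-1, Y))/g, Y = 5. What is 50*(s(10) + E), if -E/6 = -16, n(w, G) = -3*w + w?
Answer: 9195/2 ≈ 4597.5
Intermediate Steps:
n(w, G) = -2*w
s(g) = -6 + 39/(2*g) (s(g) = -6 + 3*((13/((-2*(-1))))/g) = -6 + 3*((13/2)/g) = -6 + 3*((13*(1/2))/g) = -6 + 3*(13/(2*g)) = -6 + 39/(2*g))
E = 96 (E = -6*(-16) = 96)
50*(s(10) + E) = 50*((-6 + (39/2)/10) + 96) = 50*((-6 + (39/2)*(1/10)) + 96) = 50*((-6 + 39/20) + 96) = 50*(-81/20 + 96) = 50*(1839/20) = 9195/2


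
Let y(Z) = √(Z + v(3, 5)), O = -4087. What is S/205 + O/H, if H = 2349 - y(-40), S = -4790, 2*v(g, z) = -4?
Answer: -1893236159/75410521 - 4087*I*√42/5517843 ≈ -25.106 - 0.0048002*I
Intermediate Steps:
v(g, z) = -2 (v(g, z) = (½)*(-4) = -2)
y(Z) = √(-2 + Z) (y(Z) = √(Z - 2) = √(-2 + Z))
H = 2349 - I*√42 (H = 2349 - √(-2 - 40) = 2349 - √(-42) = 2349 - I*√42 ≈ 2349.0 - 6.4807*I)
S/205 + O/H = -4790/205 - 4087/(2349 - I*√42) = -4790*1/205 - 4087/(2349 - I*√42) = -958/41 - 4087/(2349 - I*√42)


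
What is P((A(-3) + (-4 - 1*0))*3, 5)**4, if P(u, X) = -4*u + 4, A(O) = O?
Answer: 59969536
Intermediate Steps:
P(u, X) = 4 - 4*u
P((A(-3) + (-4 - 1*0))*3, 5)**4 = (4 - 4*(-3 + (-4 - 1*0))*3)**4 = (4 - 4*(-3 + (-4 + 0))*3)**4 = (4 - 4*(-3 - 4)*3)**4 = (4 - (-28)*3)**4 = (4 - 4*(-21))**4 = (4 + 84)**4 = 88**4 = 59969536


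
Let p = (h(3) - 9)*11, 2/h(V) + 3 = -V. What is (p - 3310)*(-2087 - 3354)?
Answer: 55704958/3 ≈ 1.8568e+7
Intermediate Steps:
h(V) = 2/(-3 - V)
p = -308/3 (p = (-2/(3 + 3) - 9)*11 = (-2/6 - 9)*11 = (-2*1/6 - 9)*11 = (-1/3 - 9)*11 = -28/3*11 = -308/3 ≈ -102.67)
(p - 3310)*(-2087 - 3354) = (-308/3 - 3310)*(-2087 - 3354) = -10238/3*(-5441) = 55704958/3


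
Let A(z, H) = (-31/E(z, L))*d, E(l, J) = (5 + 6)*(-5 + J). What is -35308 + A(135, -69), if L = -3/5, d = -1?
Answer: -10875019/308 ≈ -35309.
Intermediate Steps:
L = -⅗ (L = -3*⅕ = -⅗ ≈ -0.60000)
E(l, J) = -55 + 11*J (E(l, J) = 11*(-5 + J) = -55 + 11*J)
A(z, H) = -155/308 (A(z, H) = -31/(-55 + 11*(-⅗))*(-1) = -31/(-55 - 33/5)*(-1) = -31/(-308/5)*(-1) = -31*(-5/308)*(-1) = (155/308)*(-1) = -155/308)
-35308 + A(135, -69) = -35308 - 155/308 = -10875019/308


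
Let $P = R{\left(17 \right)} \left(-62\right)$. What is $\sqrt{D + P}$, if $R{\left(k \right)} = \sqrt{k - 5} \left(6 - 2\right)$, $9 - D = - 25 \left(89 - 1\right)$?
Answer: $\sqrt{2209 - 496 \sqrt{3}} \approx 36.741$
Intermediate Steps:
$D = 2209$ ($D = 9 - - 25 \left(89 - 1\right) = 9 - \left(-25\right) 88 = 9 - -2200 = 9 + 2200 = 2209$)
$R{\left(k \right)} = 4 \sqrt{-5 + k}$ ($R{\left(k \right)} = \sqrt{-5 + k} 4 = 4 \sqrt{-5 + k}$)
$P = - 496 \sqrt{3}$ ($P = 4 \sqrt{-5 + 17} \left(-62\right) = 4 \sqrt{12} \left(-62\right) = 4 \cdot 2 \sqrt{3} \left(-62\right) = 8 \sqrt{3} \left(-62\right) = - 496 \sqrt{3} \approx -859.1$)
$\sqrt{D + P} = \sqrt{2209 - 496 \sqrt{3}}$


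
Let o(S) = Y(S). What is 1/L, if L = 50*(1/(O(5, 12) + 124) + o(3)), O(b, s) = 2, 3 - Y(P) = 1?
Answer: 63/6325 ≈ 0.0099605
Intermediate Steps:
Y(P) = 2 (Y(P) = 3 - 1*1 = 3 - 1 = 2)
o(S) = 2
L = 6325/63 (L = 50*(1/(2 + 124) + 2) = 50*(1/126 + 2) = 50*(253/126) = 6325/63 ≈ 100.40)
1/L = 1/(6325/63) = 63/6325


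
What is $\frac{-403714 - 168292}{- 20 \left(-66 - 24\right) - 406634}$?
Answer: $\frac{286003}{202417} \approx 1.4129$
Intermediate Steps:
$\frac{-403714 - 168292}{- 20 \left(-66 - 24\right) - 406634} = - \frac{572006}{\left(-20\right) \left(-90\right) - 406634} = - \frac{572006}{1800 - 406634} = - \frac{572006}{-404834} = \left(-572006\right) \left(- \frac{1}{404834}\right) = \frac{286003}{202417}$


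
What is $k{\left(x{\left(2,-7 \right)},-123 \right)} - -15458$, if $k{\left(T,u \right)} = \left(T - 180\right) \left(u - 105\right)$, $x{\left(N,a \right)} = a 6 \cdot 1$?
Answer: $66074$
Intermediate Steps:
$x{\left(N,a \right)} = 6 a$ ($x{\left(N,a \right)} = 6 a 1 = 6 a$)
$k{\left(T,u \right)} = \left(-180 + T\right) \left(-105 + u\right)$
$k{\left(x{\left(2,-7 \right)},-123 \right)} - -15458 = \left(18900 - -22140 - 105 \cdot 6 \left(-7\right) + 6 \left(-7\right) \left(-123\right)\right) - -15458 = \left(18900 + 22140 - -4410 - -5166\right) + 15458 = \left(18900 + 22140 + 4410 + 5166\right) + 15458 = 50616 + 15458 = 66074$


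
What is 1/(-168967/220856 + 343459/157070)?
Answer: 912890840/1297771953 ≈ 0.70343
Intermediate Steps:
1/(-168967/220856 + 343459/157070) = 1/(-168967*1/220856 + 343459*(1/157070)) = 1/(-8893/11624 + 343459/157070) = 1/(1297771953/912890840) = 912890840/1297771953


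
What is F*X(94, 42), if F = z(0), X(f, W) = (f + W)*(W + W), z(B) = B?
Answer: 0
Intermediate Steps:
X(f, W) = 2*W*(W + f) (X(f, W) = (W + f)*(2*W) = 2*W*(W + f))
F = 0
F*X(94, 42) = 0*(2*42*(42 + 94)) = 0*(2*42*136) = 0*11424 = 0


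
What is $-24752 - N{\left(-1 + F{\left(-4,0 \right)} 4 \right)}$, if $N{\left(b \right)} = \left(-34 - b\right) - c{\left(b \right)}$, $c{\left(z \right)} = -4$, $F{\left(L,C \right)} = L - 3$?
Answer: $-24751$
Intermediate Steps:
$F{\left(L,C \right)} = -3 + L$
$N{\left(b \right)} = -30 - b$ ($N{\left(b \right)} = \left(-34 - b\right) - -4 = \left(-34 - b\right) + 4 = -30 - b$)
$-24752 - N{\left(-1 + F{\left(-4,0 \right)} 4 \right)} = -24752 - \left(-30 - \left(-1 + \left(-3 - 4\right) 4\right)\right) = -24752 - \left(-30 - \left(-1 - 28\right)\right) = -24752 - \left(-30 - -29\right) = -24752 - \left(-30 + 29\right) = -24752 - -1 = -24752 + 1 = -24751$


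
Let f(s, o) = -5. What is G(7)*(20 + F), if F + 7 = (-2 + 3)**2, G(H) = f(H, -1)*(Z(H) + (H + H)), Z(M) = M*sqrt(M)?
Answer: -980 - 490*sqrt(7) ≈ -2276.4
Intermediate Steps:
Z(M) = M**(3/2)
G(H) = -10*H - 5*H**(3/2) (G(H) = -5*(H**(3/2) + (H + H)) = -5*(H**(3/2) + 2*H) = -10*H - 5*H**(3/2))
F = -6 (F = -7 + (-2 + 3)**2 = -7 + 1**2 = -7 + 1 = -6)
G(7)*(20 + F) = (-10*7 - 35*sqrt(7))*(20 - 6) = (-70 - 35*sqrt(7))*14 = -980 - 490*sqrt(7)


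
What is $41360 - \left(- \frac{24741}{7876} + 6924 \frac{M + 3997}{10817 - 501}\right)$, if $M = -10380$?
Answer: $\frac{927198275827}{20312204} \approx 45647.0$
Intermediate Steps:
$41360 - \left(- \frac{24741}{7876} + 6924 \frac{M + 3997}{10817 - 501}\right) = 41360 - \left(- \frac{24741}{7876} + 6924 \frac{-10380 + 3997}{10817 - 501}\right) = 41360 - \left(- \frac{24741}{7876} + \frac{6924}{10316 \frac{1}{-6383}}\right) = 41360 - \left(- \frac{24741}{7876} + \frac{6924}{10316 \left(- \frac{1}{6383}\right)}\right) = 41360 - \left(- \frac{24741}{7876} + \frac{6924}{- \frac{10316}{6383}}\right) = 41360 + \left(\left(-6924\right) \left(- \frac{6383}{10316}\right) + \frac{24741}{7876}\right) = 41360 + \left(\frac{11048973}{2579} + \frac{24741}{7876}\right) = 41360 + \frac{87085518387}{20312204} = \frac{927198275827}{20312204}$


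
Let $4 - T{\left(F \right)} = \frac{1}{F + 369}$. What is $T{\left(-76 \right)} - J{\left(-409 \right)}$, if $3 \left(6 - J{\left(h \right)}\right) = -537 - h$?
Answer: $- \frac{39265}{879} \approx -44.67$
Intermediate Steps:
$J{\left(h \right)} = 185 + \frac{h}{3}$ ($J{\left(h \right)} = 6 - \frac{-537 - h}{3} = 6 + \left(179 + \frac{h}{3}\right) = 185 + \frac{h}{3}$)
$T{\left(F \right)} = 4 - \frac{1}{369 + F}$ ($T{\left(F \right)} = 4 - \frac{1}{F + 369} = 4 - \frac{1}{369 + F}$)
$T{\left(-76 \right)} - J{\left(-409 \right)} = \frac{1475 + 4 \left(-76\right)}{369 - 76} - \left(185 + \frac{1}{3} \left(-409\right)\right) = \frac{1475 - 304}{293} - \left(185 - \frac{409}{3}\right) = \frac{1}{293} \cdot 1171 - \frac{146}{3} = \frac{1171}{293} - \frac{146}{3} = - \frac{39265}{879}$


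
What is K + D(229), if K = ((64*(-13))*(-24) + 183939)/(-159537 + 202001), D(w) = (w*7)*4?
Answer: 272483075/42464 ≈ 6416.8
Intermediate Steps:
D(w) = 28*w (D(w) = (7*w)*4 = 28*w)
K = 203907/42464 (K = (-832*(-24) + 183939)/42464 = (19968 + 183939)*(1/42464) = 203907*(1/42464) = 203907/42464 ≈ 4.8019)
K + D(229) = 203907/42464 + 28*229 = 203907/42464 + 6412 = 272483075/42464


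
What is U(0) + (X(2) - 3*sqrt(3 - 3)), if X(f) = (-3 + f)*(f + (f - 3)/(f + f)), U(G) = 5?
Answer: 13/4 ≈ 3.2500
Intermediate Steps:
X(f) = (-3 + f)*(f + (-3 + f)/(2*f)) (X(f) = (-3 + f)*(f + (-3 + f)/((2*f))) = (-3 + f)*(f + (-3 + f)*(1/(2*f))) = (-3 + f)*(f + (-3 + f)/(2*f)))
U(0) + (X(2) - 3*sqrt(3 - 3)) = 5 + ((-3 + 2**2 - 5/2*2 + (9/2)/2) - 3*sqrt(3 - 3)) = 5 + ((-3 + 4 - 5 + (9/2)*(1/2)) - 3*sqrt(0)) = 5 + ((-3 + 4 - 5 + 9/4) - 3*0) = 5 + (-7/4 + 0) = 5 - 7/4 = 13/4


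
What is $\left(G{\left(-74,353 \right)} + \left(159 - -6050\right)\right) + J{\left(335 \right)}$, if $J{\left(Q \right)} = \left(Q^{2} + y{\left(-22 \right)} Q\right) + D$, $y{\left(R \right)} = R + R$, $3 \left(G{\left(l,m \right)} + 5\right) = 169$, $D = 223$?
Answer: $\frac{311905}{3} \approx 1.0397 \cdot 10^{5}$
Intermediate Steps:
$G{\left(l,m \right)} = \frac{154}{3}$ ($G{\left(l,m \right)} = -5 + \frac{1}{3} \cdot 169 = -5 + \frac{169}{3} = \frac{154}{3}$)
$y{\left(R \right)} = 2 R$
$J{\left(Q \right)} = 223 + Q^{2} - 44 Q$ ($J{\left(Q \right)} = \left(Q^{2} + 2 \left(-22\right) Q\right) + 223 = \left(Q^{2} - 44 Q\right) + 223 = 223 + Q^{2} - 44 Q$)
$\left(G{\left(-74,353 \right)} + \left(159 - -6050\right)\right) + J{\left(335 \right)} = \left(\frac{154}{3} + \left(159 - -6050\right)\right) + \left(223 + 335^{2} - 14740\right) = \left(\frac{154}{3} + \left(159 + 6050\right)\right) + \left(223 + 112225 - 14740\right) = \left(\frac{154}{3} + 6209\right) + 97708 = \frac{18781}{3} + 97708 = \frac{311905}{3}$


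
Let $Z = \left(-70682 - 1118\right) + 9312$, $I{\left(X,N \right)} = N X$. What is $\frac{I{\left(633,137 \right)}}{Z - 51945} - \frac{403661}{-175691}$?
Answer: $\frac{30956040002}{20104848203} \approx 1.5397$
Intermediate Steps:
$Z = -62488$ ($Z = -71800 + 9312 = -62488$)
$\frac{I{\left(633,137 \right)}}{Z - 51945} - \frac{403661}{-175691} = \frac{137 \cdot 633}{-62488 - 51945} - \frac{403661}{-175691} = \frac{86721}{-62488 - 51945} - - \frac{403661}{175691} = \frac{86721}{-114433} + \frac{403661}{175691} = 86721 \left(- \frac{1}{114433}\right) + \frac{403661}{175691} = - \frac{86721}{114433} + \frac{403661}{175691} = \frac{30956040002}{20104848203}$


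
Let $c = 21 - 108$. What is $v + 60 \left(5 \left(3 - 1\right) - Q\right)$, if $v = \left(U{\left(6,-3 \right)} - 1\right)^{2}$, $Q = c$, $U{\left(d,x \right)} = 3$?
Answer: $5824$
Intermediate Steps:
$c = -87$
$Q = -87$
$v = 4$ ($v = \left(3 - 1\right)^{2} = 2^{2} = 4$)
$v + 60 \left(5 \left(3 - 1\right) - Q\right) = 4 + 60 \left(5 \left(3 - 1\right) - -87\right) = 4 + 60 \left(5 \cdot 2 + 87\right) = 4 + 60 \left(10 + 87\right) = 4 + 60 \cdot 97 = 4 + 5820 = 5824$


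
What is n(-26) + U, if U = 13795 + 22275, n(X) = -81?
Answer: 35989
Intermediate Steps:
U = 36070
n(-26) + U = -81 + 36070 = 35989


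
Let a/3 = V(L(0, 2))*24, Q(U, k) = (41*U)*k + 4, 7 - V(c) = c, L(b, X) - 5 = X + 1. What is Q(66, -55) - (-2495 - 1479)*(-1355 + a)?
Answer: -5819724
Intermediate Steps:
L(b, X) = 6 + X (L(b, X) = 5 + (X + 1) = 5 + (1 + X) = 6 + X)
V(c) = 7 - c
Q(U, k) = 4 + 41*U*k (Q(U, k) = 41*U*k + 4 = 4 + 41*U*k)
a = -72 (a = 3*((7 - (6 + 2))*24) = 3*((7 - 1*8)*24) = 3*((7 - 8)*24) = 3*(-1*24) = 3*(-24) = -72)
Q(66, -55) - (-2495 - 1479)*(-1355 + a) = (4 + 41*66*(-55)) - (-2495 - 1479)*(-1355 - 72) = (4 - 148830) - (-3974)*(-1427) = -148826 - 1*5670898 = -148826 - 5670898 = -5819724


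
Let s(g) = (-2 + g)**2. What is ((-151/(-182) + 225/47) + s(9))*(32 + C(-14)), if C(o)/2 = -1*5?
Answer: 5139123/4277 ≈ 1201.6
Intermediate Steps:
C(o) = -10 (C(o) = 2*(-1*5) = 2*(-5) = -10)
((-151/(-182) + 225/47) + s(9))*(32 + C(-14)) = ((-151/(-182) + 225/47) + (-2 + 9)**2)*(32 - 10) = ((-151*(-1/182) + 225*(1/47)) + 7**2)*22 = ((151/182 + 225/47) + 49)*22 = (48047/8554 + 49)*22 = (467193/8554)*22 = 5139123/4277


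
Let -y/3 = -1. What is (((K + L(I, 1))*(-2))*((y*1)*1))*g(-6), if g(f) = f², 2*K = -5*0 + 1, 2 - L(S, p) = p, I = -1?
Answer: -324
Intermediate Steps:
y = 3 (y = -3*(-1) = 3)
L(S, p) = 2 - p
K = ½ (K = (-5*0 + 1)/2 = (0 + 1)/2 = (½)*1 = ½ ≈ 0.50000)
(((K + L(I, 1))*(-2))*((y*1)*1))*g(-6) = (((½ + (2 - 1*1))*(-2))*((3*1)*1))*(-6)² = (((½ + (2 - 1))*(-2))*(3*1))*36 = (((½ + 1)*(-2))*3)*36 = (((3/2)*(-2))*3)*36 = -3*3*36 = -9*36 = -324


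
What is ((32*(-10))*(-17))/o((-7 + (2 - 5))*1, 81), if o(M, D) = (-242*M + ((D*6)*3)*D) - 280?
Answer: 2720/60119 ≈ 0.045244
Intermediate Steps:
o(M, D) = -280 - 242*M + 18*D² (o(M, D) = (-242*M + ((6*D)*3)*D) - 280 = (-242*M + (18*D)*D) - 280 = (-242*M + 18*D²) - 280 = -280 - 242*M + 18*D²)
((32*(-10))*(-17))/o((-7 + (2 - 5))*1, 81) = ((32*(-10))*(-17))/(-280 - 242*(-7 + (2 - 5)) + 18*81²) = (-320*(-17))/(-280 - 242*(-7 - 3) + 18*6561) = 5440/(-280 - (-2420) + 118098) = 5440/(-280 - 242*(-10) + 118098) = 5440/(-280 + 2420 + 118098) = 5440/120238 = 5440*(1/120238) = 2720/60119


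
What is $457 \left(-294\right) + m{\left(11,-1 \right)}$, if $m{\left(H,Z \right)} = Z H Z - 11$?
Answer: $-134358$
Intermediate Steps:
$m{\left(H,Z \right)} = -11 + H Z^{2}$ ($m{\left(H,Z \right)} = H Z Z - 11 = H Z^{2} - 11 = -11 + H Z^{2}$)
$457 \left(-294\right) + m{\left(11,-1 \right)} = 457 \left(-294\right) - \left(11 - 11 \left(-1\right)^{2}\right) = -134358 + \left(-11 + 11 \cdot 1\right) = -134358 + \left(-11 + 11\right) = -134358 + 0 = -134358$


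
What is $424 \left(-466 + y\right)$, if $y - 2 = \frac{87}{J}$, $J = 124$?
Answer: $- \frac{6089594}{31} \approx -1.9644 \cdot 10^{5}$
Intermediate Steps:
$y = \frac{335}{124}$ ($y = 2 + \frac{87}{124} = \frac{335}{124} \approx 2.7016$)
$424 \left(-466 + y\right) = 424 \left(-466 + \frac{335}{124}\right) = 424 \left(- \frac{57449}{124}\right) = - \frac{6089594}{31}$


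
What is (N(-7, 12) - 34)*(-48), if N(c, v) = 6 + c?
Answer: 1680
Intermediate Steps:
(N(-7, 12) - 34)*(-48) = ((6 - 7) - 34)*(-48) = (-1 - 34)*(-48) = -35*(-48) = 1680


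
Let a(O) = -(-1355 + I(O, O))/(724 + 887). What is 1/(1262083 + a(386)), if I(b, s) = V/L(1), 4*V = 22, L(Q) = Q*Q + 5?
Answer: 19332/24398604805 ≈ 7.9234e-7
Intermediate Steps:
L(Q) = 5 + Q² (L(Q) = Q² + 5 = 5 + Q²)
V = 11/2 (V = (¼)*22 = 11/2 ≈ 5.5000)
I(b, s) = 11/12 (I(b, s) = 11/(2*(5 + 1²)) = 11/(2*(5 + 1)) = (11/2)/6 = (11/2)*(⅙) = 11/12)
a(O) = 16249/19332 (a(O) = -(-1355 + 11/12)/(724 + 887) = -(-16249)/(12*1611) = -1*(-16249/19332) = 16249/19332)
1/(1262083 + a(386)) = 1/(1262083 + 16249/19332) = 1/(24398604805/19332) = 19332/24398604805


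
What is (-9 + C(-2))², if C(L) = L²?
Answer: 25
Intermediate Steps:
(-9 + C(-2))² = (-9 + (-2)²)² = (-9 + 4)² = (-5)² = 25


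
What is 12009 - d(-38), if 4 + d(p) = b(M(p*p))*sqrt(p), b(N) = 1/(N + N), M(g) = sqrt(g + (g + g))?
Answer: 12013 - I*sqrt(114)/228 ≈ 12013.0 - 0.046829*I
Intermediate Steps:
M(g) = sqrt(3)*sqrt(g) (M(g) = sqrt(g + 2*g) = sqrt(3*g) = sqrt(3)*sqrt(g))
b(N) = 1/(2*N)
d(p) = -4 + sqrt(3)*sqrt(p)/(6*sqrt(p**2)) (d(p) = -4 + (1/(2*((sqrt(3)*sqrt(p*p)))))*sqrt(p) = -4 + (1/(2*((sqrt(3)*sqrt(p**2)))))*sqrt(p) = -4 + ((sqrt(3)/(3*sqrt(p**2)))/2)*sqrt(p) = -4 + (sqrt(3)/(6*sqrt(p**2)))*sqrt(p) = -4 + sqrt(3)*sqrt(p)/(6*sqrt(p**2)))
12009 - d(-38) = 12009 - (-4 + sqrt(3)*sqrt(-38)/(6*sqrt((-38)**2))) = 12009 - (-4 + sqrt(3)*(I*sqrt(38))/(6*sqrt(1444))) = 12009 - (-4 + (1/6)*sqrt(3)*(I*sqrt(38))*(1/38)) = 12009 - (-4 + I*sqrt(114)/228) = 12009 + (4 - I*sqrt(114)/228) = 12013 - I*sqrt(114)/228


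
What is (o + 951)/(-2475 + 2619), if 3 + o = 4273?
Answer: 5221/144 ≈ 36.257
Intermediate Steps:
o = 4270 (o = -3 + 4273 = 4270)
(o + 951)/(-2475 + 2619) = (4270 + 951)/(-2475 + 2619) = 5221/144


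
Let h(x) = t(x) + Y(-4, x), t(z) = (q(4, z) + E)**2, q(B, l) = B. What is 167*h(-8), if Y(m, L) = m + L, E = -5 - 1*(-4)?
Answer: -501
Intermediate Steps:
E = -1 (E = -5 + 4 = -1)
Y(m, L) = L + m
t(z) = 9 (t(z) = (4 - 1)**2 = 3**2 = 9)
h(x) = 5 + x (h(x) = 9 + (x - 4) = 9 + (-4 + x) = 5 + x)
167*h(-8) = 167*(5 - 8) = 167*(-3) = -501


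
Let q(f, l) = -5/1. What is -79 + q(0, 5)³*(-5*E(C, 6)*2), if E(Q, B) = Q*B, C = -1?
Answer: -7579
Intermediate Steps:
q(f, l) = -5 (q(f, l) = -5*1 = -5)
E(Q, B) = B*Q
-79 + q(0, 5)³*(-5*E(C, 6)*2) = -79 + (-5)³*(-30*(-1)*2) = -79 - 125*(-5*(-6))*2 = -79 - 3750*2 = -79 - 125*60 = -79 - 7500 = -7579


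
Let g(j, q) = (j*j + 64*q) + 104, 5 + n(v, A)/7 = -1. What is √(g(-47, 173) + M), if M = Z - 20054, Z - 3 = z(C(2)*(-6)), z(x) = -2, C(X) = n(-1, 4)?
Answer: 2*I*√1667 ≈ 81.658*I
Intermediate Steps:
n(v, A) = -42 (n(v, A) = -35 + 7*(-1) = -35 - 7 = -42)
C(X) = -42
Z = 1 (Z = 3 - 2 = 1)
M = -20053 (M = 1 - 20054 = -20053)
g(j, q) = 104 + j² + 64*q (g(j, q) = (j² + 64*q) + 104 = 104 + j² + 64*q)
√(g(-47, 173) + M) = √((104 + (-47)² + 64*173) - 20053) = √((104 + 2209 + 11072) - 20053) = √(13385 - 20053) = √(-6668) = 2*I*√1667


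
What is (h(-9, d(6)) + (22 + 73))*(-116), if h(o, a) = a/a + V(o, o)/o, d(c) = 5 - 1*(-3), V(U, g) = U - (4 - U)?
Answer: -102776/9 ≈ -11420.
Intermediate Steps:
V(U, g) = -4 + 2*U (V(U, g) = U + (-4 + U) = -4 + 2*U)
d(c) = 8 (d(c) = 5 + 3 = 8)
h(o, a) = 1 + (-4 + 2*o)/o (h(o, a) = a/a + (-4 + 2*o)/o = 1 + (-4 + 2*o)/o)
(h(-9, d(6)) + (22 + 73))*(-116) = ((3 - 4/(-9)) + (22 + 73))*(-116) = ((3 - 4*(-⅑)) + 95)*(-116) = ((3 + 4/9) + 95)*(-116) = (31/9 + 95)*(-116) = (886/9)*(-116) = -102776/9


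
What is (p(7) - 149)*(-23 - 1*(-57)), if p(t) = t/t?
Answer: -5032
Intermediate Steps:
p(t) = 1
(p(7) - 149)*(-23 - 1*(-57)) = (1 - 149)*(-23 - 1*(-57)) = -148*(-23 + 57) = -148*34 = -5032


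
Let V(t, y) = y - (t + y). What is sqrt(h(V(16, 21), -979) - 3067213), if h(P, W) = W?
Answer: 4*I*sqrt(191762) ≈ 1751.6*I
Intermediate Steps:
V(t, y) = -t (V(t, y) = y + (-t - y) = -t)
sqrt(h(V(16, 21), -979) - 3067213) = sqrt(-979 - 3067213) = sqrt(-3068192) = 4*I*sqrt(191762)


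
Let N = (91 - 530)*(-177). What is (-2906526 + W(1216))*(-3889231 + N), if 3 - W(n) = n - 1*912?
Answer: 11079452501656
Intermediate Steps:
W(n) = 915 - n (W(n) = 3 - (n - 1*912) = 3 - (n - 912) = 3 - (-912 + n) = 3 + (912 - n) = 915 - n)
N = 77703 (N = -439*(-177) = 77703)
(-2906526 + W(1216))*(-3889231 + N) = (-2906526 + (915 - 1*1216))*(-3889231 + 77703) = (-2906526 + (915 - 1216))*(-3811528) = (-2906526 - 301)*(-3811528) = -2906827*(-3811528) = 11079452501656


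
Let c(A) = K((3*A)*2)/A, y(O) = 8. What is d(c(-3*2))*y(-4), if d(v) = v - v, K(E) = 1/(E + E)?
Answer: 0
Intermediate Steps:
K(E) = 1/(2*E)
c(A) = 1/(12*A²) (c(A) = (1/(2*(((3*A)*2))))/A = (1/(2*((6*A))))/A = ((1/(6*A))/2)/A = (1/(12*A))/A = 1/(12*A²))
d(v) = 0
d(c(-3*2))*y(-4) = 0*8 = 0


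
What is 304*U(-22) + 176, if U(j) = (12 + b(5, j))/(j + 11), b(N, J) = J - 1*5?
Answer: 6496/11 ≈ 590.54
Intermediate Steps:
b(N, J) = -5 + J (b(N, J) = J - 5 = -5 + J)
U(j) = (7 + j)/(11 + j) (U(j) = (12 + (-5 + j))/(j + 11) = (7 + j)/(11 + j))
304*U(-22) + 176 = 304*((7 - 22)/(11 - 22)) + 176 = 304*(-15/(-11)) + 176 = 304*(-1/11*(-15)) + 176 = 304*(15/11) + 176 = 4560/11 + 176 = 6496/11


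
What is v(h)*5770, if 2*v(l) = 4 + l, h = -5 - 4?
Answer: -14425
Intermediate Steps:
h = -9
v(l) = 2 + l/2 (v(l) = (4 + l)/2 = 2 + l/2)
v(h)*5770 = (2 + (1/2)*(-9))*5770 = (2 - 9/2)*5770 = -5/2*5770 = -14425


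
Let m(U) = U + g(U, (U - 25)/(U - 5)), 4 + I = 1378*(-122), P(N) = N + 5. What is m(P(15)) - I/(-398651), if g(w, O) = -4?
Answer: 6210296/398651 ≈ 15.578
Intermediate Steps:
P(N) = 5 + N
I = -168120 (I = -4 + 1378*(-122) = -4 - 168116 = -168120)
m(U) = -4 + U (m(U) = U - 4 = -4 + U)
m(P(15)) - I/(-398651) = (-4 + (5 + 15)) - (-168120)/(-398651) = (-4 + 20) - (-168120)*(-1)/398651 = 16 - 1*168120/398651 = 16 - 168120/398651 = 6210296/398651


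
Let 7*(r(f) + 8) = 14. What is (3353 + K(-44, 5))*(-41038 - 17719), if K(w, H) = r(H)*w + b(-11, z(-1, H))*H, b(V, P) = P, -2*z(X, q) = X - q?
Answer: -213405424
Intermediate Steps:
z(X, q) = q/2 - X/2 (z(X, q) = -(X - q)/2 = q/2 - X/2)
r(f) = -6 (r(f) = -8 + (⅐)*14 = -8 + 2 = -6)
K(w, H) = -6*w + H*(½ + H/2) (K(w, H) = -6*w + (H/2 - ½*(-1))*H = -6*w + (H/2 + ½)*H = -6*w + (½ + H/2)*H = -6*w + H*(½ + H/2))
(3353 + K(-44, 5))*(-41038 - 17719) = (3353 + (-6*(-44) + (½)*5*(1 + 5)))*(-41038 - 17719) = (3353 + (264 + (½)*5*6))*(-58757) = (3353 + (264 + 15))*(-58757) = (3353 + 279)*(-58757) = 3632*(-58757) = -213405424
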